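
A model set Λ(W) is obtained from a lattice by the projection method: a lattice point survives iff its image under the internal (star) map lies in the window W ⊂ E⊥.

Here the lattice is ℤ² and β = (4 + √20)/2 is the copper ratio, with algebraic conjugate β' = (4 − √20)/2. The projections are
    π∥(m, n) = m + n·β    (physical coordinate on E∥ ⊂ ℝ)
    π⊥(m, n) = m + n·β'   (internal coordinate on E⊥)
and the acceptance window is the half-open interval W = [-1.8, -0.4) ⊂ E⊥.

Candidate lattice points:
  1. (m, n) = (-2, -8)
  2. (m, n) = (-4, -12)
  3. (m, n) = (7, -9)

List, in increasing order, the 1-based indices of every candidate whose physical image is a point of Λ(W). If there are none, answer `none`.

2

β' = (4−√20)/2 ≈ -0.236068.
#1 (-2,-8): internal coord -2 + (-8)·β' = -0.111456; -0.111456 ∉ [-1.8, -0.4) → out
#2 (-4,-12): internal coord -4 + (-12)·β' = -1.167184; -1.167184 ∈ [-1.8, -0.4) → IN Λ
#3 (7,-9): internal coord 7 + (-9)·β' = +9.124612; +9.124612 ∉ [-1.8, -0.4) → out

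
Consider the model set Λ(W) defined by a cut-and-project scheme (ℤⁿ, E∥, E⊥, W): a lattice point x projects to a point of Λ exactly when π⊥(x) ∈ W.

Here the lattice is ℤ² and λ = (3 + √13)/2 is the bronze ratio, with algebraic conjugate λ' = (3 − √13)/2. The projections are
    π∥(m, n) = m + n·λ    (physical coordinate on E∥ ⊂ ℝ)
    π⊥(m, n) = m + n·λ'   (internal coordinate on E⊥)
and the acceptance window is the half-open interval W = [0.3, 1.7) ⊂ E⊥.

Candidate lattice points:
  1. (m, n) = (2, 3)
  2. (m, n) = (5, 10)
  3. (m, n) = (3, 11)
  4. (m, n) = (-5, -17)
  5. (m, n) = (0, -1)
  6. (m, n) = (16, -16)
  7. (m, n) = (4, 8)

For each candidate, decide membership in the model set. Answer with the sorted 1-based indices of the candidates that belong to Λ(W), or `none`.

1, 5, 7

λ' = (3−√13)/2 ≈ -0.3028.
#1 (2,3): internal coord 2 + (3)·λ' = +1.0917; +1.0917 ∈ [0.3, 1.7) → IN Λ
#2 (5,10): internal coord 5 + (10)·λ' = +1.9722; +1.9722 ∉ [0.3, 1.7) → out
#3 (3,11): internal coord 3 + (11)·λ' = -0.3305; -0.3305 ∉ [0.3, 1.7) → out
#4 (-5,-17): internal coord -5 + (-17)·λ' = +0.1472; +0.1472 ∉ [0.3, 1.7) → out
#5 (0,-1): internal coord 0 + (-1)·λ' = +0.3028; +0.3028 ∈ [0.3, 1.7) → IN Λ
#6 (16,-16): internal coord 16 + (-16)·λ' = +20.8444; +20.8444 ∉ [0.3, 1.7) → out
#7 (4,8): internal coord 4 + (8)·λ' = +1.5778; +1.5778 ∈ [0.3, 1.7) → IN Λ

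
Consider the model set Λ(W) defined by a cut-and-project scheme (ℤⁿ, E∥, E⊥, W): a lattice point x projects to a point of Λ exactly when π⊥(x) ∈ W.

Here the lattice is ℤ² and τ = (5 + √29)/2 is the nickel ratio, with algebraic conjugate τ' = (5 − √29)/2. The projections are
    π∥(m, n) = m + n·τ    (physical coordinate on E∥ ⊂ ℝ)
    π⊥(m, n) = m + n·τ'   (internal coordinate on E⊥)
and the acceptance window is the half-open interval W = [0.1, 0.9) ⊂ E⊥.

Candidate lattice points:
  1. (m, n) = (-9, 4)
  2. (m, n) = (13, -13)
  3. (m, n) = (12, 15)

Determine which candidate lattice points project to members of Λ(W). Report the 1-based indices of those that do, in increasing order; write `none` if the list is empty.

Numerically τ ≈ 5.19258 and τ' = −1/τ ≈ -0.19258.
candidate 1: (m,n)=(-9,4) → π∥ = -9+4·τ ≈ 11.77033, π⊥ = -9+4·τ' ≈ -9.77033 ∉ [0.1, 0.9) ⇒ out
candidate 2: (m,n)=(13,-13) → π∥ = 13-13·τ ≈ -54.50357, π⊥ = 13-13·τ' ≈ 15.50357 ∉ [0.1, 0.9) ⇒ out
candidate 3: (m,n)=(12,15) → π∥ = 12+15·τ ≈ 89.88874, π⊥ = 12+15·τ' ≈ 9.11126 ∉ [0.1, 0.9) ⇒ out

none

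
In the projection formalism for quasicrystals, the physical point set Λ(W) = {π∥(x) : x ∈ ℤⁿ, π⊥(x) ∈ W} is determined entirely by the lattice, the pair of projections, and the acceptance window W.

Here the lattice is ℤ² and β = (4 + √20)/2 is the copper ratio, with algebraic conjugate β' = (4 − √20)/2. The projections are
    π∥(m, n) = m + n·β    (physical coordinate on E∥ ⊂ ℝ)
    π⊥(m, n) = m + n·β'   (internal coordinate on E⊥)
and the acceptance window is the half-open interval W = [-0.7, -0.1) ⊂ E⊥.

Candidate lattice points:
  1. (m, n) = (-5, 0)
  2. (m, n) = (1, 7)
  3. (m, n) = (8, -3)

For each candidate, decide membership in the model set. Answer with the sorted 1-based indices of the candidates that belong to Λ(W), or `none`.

2

Numerically β ≈ 4.2361 and β' = −1/β ≈ -0.2361.
candidate 1: (m,n)=(-5,0) → π∥ = -5+0·β ≈ -5.0000, π⊥ = -5+0·β' ≈ -5.0000 ∉ [-0.7, -0.1) ⇒ out
candidate 2: (m,n)=(1,7) → π∥ = 1+7·β ≈ 30.6525, π⊥ = 1+7·β' ≈ -0.6525 ∈ [-0.7, -0.1) ⇒ IN Λ
candidate 3: (m,n)=(8,-3) → π∥ = 8-3·β ≈ -4.7082, π⊥ = 8-3·β' ≈ 8.7082 ∉ [-0.7, -0.1) ⇒ out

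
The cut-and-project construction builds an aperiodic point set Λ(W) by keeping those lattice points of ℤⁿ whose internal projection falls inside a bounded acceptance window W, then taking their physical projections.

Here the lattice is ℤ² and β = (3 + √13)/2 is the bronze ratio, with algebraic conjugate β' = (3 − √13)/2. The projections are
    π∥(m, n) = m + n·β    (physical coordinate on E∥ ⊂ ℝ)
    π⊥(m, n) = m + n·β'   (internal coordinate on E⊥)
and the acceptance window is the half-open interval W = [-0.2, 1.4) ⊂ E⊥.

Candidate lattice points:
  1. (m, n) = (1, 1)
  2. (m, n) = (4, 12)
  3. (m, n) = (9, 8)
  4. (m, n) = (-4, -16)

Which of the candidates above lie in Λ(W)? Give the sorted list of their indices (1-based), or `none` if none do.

1, 2, 4

Numerically β ≈ 3.3028 and β' = −1/β ≈ -0.3028.
#1 (1,1): internal coord 1 + (1)·β' = +0.6972; +0.6972 ∈ [-0.2, 1.4) → IN Λ
#2 (4,12): internal coord 4 + (12)·β' = +0.3667; +0.3667 ∈ [-0.2, 1.4) → IN Λ
#3 (9,8): internal coord 9 + (8)·β' = +6.5778; +6.5778 ∉ [-0.2, 1.4) → out
#4 (-4,-16): internal coord -4 + (-16)·β' = +0.8444; +0.8444 ∈ [-0.2, 1.4) → IN Λ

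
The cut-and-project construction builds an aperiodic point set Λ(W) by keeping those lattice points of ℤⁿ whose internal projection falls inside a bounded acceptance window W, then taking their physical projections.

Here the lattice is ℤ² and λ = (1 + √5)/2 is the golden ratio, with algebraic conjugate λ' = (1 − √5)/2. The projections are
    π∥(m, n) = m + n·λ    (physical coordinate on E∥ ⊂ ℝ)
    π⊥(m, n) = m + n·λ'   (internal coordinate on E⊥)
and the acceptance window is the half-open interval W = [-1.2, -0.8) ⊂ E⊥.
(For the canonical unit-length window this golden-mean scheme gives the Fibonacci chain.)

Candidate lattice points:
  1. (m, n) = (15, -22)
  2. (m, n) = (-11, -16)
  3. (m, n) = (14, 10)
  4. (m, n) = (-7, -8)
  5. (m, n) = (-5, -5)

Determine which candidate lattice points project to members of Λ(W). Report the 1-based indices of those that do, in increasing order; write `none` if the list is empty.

2

Compute λ' = (1−√5)/2 = -0.61803, so π⊥(m,n) = m -0.61803·n.
candidate 1: (m,n)=(15,-22) → π∥ = 15-22·λ ≈ -20.59675, π⊥ = 15-22·λ' ≈ 28.59675 ∉ [-1.2, -0.8) ⇒ out
candidate 2: (m,n)=(-11,-16) → π∥ = -11-16·λ ≈ -36.88854, π⊥ = -11-16·λ' ≈ -1.11146 ∈ [-1.2, -0.8) ⇒ IN Λ
candidate 3: (m,n)=(14,10) → π∥ = 14+10·λ ≈ 30.18034, π⊥ = 14+10·λ' ≈ 7.81966 ∉ [-1.2, -0.8) ⇒ out
candidate 4: (m,n)=(-7,-8) → π∥ = -7-8·λ ≈ -19.94427, π⊥ = -7-8·λ' ≈ -2.05573 ∉ [-1.2, -0.8) ⇒ out
candidate 5: (m,n)=(-5,-5) → π∥ = -5-5·λ ≈ -13.09017, π⊥ = -5-5·λ' ≈ -1.90983 ∉ [-1.2, -0.8) ⇒ out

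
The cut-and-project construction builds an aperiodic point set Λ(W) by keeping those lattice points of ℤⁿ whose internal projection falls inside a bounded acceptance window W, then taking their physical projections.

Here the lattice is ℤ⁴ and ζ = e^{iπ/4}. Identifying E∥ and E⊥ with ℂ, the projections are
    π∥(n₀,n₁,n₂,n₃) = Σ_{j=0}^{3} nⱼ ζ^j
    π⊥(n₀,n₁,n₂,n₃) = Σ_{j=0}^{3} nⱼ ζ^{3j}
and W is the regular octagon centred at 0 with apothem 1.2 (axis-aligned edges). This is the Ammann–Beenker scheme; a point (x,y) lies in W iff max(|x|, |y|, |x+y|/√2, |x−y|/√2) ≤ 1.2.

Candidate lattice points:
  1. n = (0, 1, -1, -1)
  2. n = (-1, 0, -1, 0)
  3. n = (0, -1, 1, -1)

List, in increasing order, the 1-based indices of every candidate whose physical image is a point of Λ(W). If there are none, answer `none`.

π⊥(n) = n₀ + n₁ζ³ + n₂ζ⁶ + n₃ζ⁹ where ζ = e^{iπ/4}.
#1 (0, 1, -1, -1): internal (-1.4142, 1.0000); octagon support 1.7071 vs apothem 1.2 → ∉ W
#2 (-1, 0, -1, 0): internal (-1.0000, 1.0000); octagon support 1.4142 vs apothem 1.2 → ∉ W
#3 (0, -1, 1, -1): internal (0.0000, -2.4142); octagon support 2.4142 vs apothem 1.2 → ∉ W

none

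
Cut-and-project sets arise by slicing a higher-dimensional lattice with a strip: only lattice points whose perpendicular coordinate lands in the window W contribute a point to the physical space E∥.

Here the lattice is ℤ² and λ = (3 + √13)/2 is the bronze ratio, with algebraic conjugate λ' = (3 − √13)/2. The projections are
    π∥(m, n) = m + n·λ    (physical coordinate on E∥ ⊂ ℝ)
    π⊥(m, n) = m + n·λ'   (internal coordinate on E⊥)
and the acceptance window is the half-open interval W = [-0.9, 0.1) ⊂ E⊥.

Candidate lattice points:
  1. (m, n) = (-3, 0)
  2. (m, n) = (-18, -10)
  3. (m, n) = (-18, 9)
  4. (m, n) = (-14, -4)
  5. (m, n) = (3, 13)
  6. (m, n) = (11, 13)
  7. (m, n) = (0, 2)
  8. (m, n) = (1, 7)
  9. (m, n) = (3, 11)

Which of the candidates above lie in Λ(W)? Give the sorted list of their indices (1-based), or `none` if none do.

7, 9

Compute λ' = (3−√13)/2 = -0.30278, so π⊥(m,n) = m -0.30278·n.
#1 (-3,0): internal coord -3 + (0)·λ' = -3.00000; -3.00000 ∉ [-0.9, 0.1) → out
#2 (-18,-10): internal coord -18 + (-10)·λ' = -14.97224; -14.97224 ∉ [-0.9, 0.1) → out
#3 (-18,9): internal coord -18 + (9)·λ' = -20.72498; -20.72498 ∉ [-0.9, 0.1) → out
#4 (-14,-4): internal coord -14 + (-4)·λ' = -12.78890; -12.78890 ∉ [-0.9, 0.1) → out
#5 (3,13): internal coord 3 + (13)·λ' = -0.93608; -0.93608 ∉ [-0.9, 0.1) → out
#6 (11,13): internal coord 11 + (13)·λ' = +7.06392; +7.06392 ∉ [-0.9, 0.1) → out
#7 (0,2): internal coord 0 + (2)·λ' = -0.60555; -0.60555 ∈ [-0.9, 0.1) → IN Λ
#8 (1,7): internal coord 1 + (7)·λ' = -1.11943; -1.11943 ∉ [-0.9, 0.1) → out
#9 (3,11): internal coord 3 + (11)·λ' = -0.33053; -0.33053 ∈ [-0.9, 0.1) → IN Λ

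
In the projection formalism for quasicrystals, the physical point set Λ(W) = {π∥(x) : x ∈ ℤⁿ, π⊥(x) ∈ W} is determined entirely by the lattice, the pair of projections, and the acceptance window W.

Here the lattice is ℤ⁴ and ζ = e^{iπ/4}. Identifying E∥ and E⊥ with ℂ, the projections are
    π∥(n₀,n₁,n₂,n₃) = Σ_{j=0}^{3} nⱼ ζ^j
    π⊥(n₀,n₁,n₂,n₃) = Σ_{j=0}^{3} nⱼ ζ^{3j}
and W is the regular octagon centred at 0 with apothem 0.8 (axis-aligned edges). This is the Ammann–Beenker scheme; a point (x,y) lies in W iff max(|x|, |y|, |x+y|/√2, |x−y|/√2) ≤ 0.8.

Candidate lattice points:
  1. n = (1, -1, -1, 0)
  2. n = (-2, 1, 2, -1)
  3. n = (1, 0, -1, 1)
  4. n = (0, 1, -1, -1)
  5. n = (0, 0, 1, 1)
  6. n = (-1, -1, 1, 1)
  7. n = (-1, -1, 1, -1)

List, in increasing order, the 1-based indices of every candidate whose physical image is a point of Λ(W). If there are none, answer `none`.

π⊥(n) = n₀ + n₁ζ³ + n₂ζ⁶ + n₃ζ⁹ where ζ = e^{iπ/4}.
candidate 1: n = (1, -1, -1, 0) → π⊥ ≈ (+1.707107, +0.292893); max(|x|,|y|,|x±y|/√2) = 1.707107 > 0.8 ⇒ ∉ W
candidate 2: n = (-2, 1, 2, -1) → π⊥ ≈ (-3.414214, -2.000000); max(|x|,|y|,|x±y|/√2) = 3.828427 > 0.8 ⇒ ∉ W
candidate 3: n = (1, 0, -1, 1) → π⊥ ≈ (+1.707107, +1.707107); max(|x|,|y|,|x±y|/√2) = 2.414214 > 0.8 ⇒ ∉ W
candidate 4: n = (0, 1, -1, -1) → π⊥ ≈ (-1.414214, +1.000000); max(|x|,|y|,|x±y|/√2) = 1.707107 > 0.8 ⇒ ∉ W
candidate 5: n = (0, 0, 1, 1) → π⊥ ≈ (+0.707107, -0.292893); max(|x|,|y|,|x±y|/√2) = 0.707107 ≤ 0.8 ⇒ ∈ W
candidate 6: n = (-1, -1, 1, 1) → π⊥ ≈ (+0.414214, -1.000000); max(|x|,|y|,|x±y|/√2) = 1.000000 > 0.8 ⇒ ∉ W
candidate 7: n = (-1, -1, 1, -1) → π⊥ ≈ (-1.000000, -2.414214); max(|x|,|y|,|x±y|/√2) = 2.414214 > 0.8 ⇒ ∉ W

5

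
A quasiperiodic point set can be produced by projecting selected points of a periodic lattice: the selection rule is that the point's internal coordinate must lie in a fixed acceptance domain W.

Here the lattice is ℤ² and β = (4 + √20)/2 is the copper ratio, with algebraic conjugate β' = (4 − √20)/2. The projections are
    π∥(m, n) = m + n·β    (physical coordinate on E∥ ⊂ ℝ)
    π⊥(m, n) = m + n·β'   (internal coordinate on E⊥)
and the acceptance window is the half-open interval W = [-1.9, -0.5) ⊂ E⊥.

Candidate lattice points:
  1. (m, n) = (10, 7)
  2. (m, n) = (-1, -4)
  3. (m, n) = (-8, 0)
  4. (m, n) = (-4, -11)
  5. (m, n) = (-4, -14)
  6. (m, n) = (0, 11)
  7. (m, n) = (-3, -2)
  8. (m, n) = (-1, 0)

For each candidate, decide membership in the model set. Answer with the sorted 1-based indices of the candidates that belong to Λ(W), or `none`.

4, 5, 8

β' = (4−√20)/2 ≈ -0.236068.
candidate 1: (m,n)=(10,7) → π∥ = 10+7·β ≈ 39.652476, π⊥ = 10+7·β' ≈ 8.347524 ∉ [-1.9, -0.5) ⇒ out
candidate 2: (m,n)=(-1,-4) → π∥ = -1-4·β ≈ -17.944272, π⊥ = -1-4·β' ≈ -0.055728 ∉ [-1.9, -0.5) ⇒ out
candidate 3: (m,n)=(-8,0) → π∥ = -8+0·β ≈ -8.000000, π⊥ = -8+0·β' ≈ -8.000000 ∉ [-1.9, -0.5) ⇒ out
candidate 4: (m,n)=(-4,-11) → π∥ = -4-11·β ≈ -50.596748, π⊥ = -4-11·β' ≈ -1.403252 ∈ [-1.9, -0.5) ⇒ IN Λ
candidate 5: (m,n)=(-4,-14) → π∥ = -4-14·β ≈ -63.304952, π⊥ = -4-14·β' ≈ -0.695048 ∈ [-1.9, -0.5) ⇒ IN Λ
candidate 6: (m,n)=(0,11) → π∥ = 0+11·β ≈ 46.596748, π⊥ = 0+11·β' ≈ -2.596748 ∉ [-1.9, -0.5) ⇒ out
candidate 7: (m,n)=(-3,-2) → π∥ = -3-2·β ≈ -11.472136, π⊥ = -3-2·β' ≈ -2.527864 ∉ [-1.9, -0.5) ⇒ out
candidate 8: (m,n)=(-1,0) → π∥ = -1+0·β ≈ -1.000000, π⊥ = -1+0·β' ≈ -1.000000 ∈ [-1.9, -0.5) ⇒ IN Λ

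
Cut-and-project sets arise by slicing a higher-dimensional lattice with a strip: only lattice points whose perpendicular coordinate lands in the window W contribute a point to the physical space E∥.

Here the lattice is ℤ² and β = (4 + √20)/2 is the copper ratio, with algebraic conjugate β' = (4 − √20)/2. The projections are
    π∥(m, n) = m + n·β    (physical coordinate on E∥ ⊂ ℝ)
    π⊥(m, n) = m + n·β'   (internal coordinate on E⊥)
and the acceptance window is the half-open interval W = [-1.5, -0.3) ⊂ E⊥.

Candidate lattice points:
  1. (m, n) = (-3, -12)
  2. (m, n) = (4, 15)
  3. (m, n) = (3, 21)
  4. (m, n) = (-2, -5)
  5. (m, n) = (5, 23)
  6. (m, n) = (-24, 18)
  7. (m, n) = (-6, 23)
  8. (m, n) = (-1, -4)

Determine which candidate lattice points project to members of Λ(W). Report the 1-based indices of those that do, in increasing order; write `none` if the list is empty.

4, 5

Numerically β ≈ 4.236068 and β' = −1/β ≈ -0.236068.
candidate 1: (m,n)=(-3,-12) → π∥ = -3-12·β ≈ -53.832816, π⊥ = -3-12·β' ≈ -0.167184 ∉ [-1.5, -0.3) ⇒ out
candidate 2: (m,n)=(4,15) → π∥ = 4+15·β ≈ 67.541020, π⊥ = 4+15·β' ≈ 0.458980 ∉ [-1.5, -0.3) ⇒ out
candidate 3: (m,n)=(3,21) → π∥ = 3+21·β ≈ 91.957428, π⊥ = 3+21·β' ≈ -1.957428 ∉ [-1.5, -0.3) ⇒ out
candidate 4: (m,n)=(-2,-5) → π∥ = -2-5·β ≈ -23.180340, π⊥ = -2-5·β' ≈ -0.819660 ∈ [-1.5, -0.3) ⇒ IN Λ
candidate 5: (m,n)=(5,23) → π∥ = 5+23·β ≈ 102.429563, π⊥ = 5+23·β' ≈ -0.429563 ∈ [-1.5, -0.3) ⇒ IN Λ
candidate 6: (m,n)=(-24,18) → π∥ = -24+18·β ≈ 52.249224, π⊥ = -24+18·β' ≈ -28.249224 ∉ [-1.5, -0.3) ⇒ out
candidate 7: (m,n)=(-6,23) → π∥ = -6+23·β ≈ 91.429563, π⊥ = -6+23·β' ≈ -11.429563 ∉ [-1.5, -0.3) ⇒ out
candidate 8: (m,n)=(-1,-4) → π∥ = -1-4·β ≈ -17.944272, π⊥ = -1-4·β' ≈ -0.055728 ∉ [-1.5, -0.3) ⇒ out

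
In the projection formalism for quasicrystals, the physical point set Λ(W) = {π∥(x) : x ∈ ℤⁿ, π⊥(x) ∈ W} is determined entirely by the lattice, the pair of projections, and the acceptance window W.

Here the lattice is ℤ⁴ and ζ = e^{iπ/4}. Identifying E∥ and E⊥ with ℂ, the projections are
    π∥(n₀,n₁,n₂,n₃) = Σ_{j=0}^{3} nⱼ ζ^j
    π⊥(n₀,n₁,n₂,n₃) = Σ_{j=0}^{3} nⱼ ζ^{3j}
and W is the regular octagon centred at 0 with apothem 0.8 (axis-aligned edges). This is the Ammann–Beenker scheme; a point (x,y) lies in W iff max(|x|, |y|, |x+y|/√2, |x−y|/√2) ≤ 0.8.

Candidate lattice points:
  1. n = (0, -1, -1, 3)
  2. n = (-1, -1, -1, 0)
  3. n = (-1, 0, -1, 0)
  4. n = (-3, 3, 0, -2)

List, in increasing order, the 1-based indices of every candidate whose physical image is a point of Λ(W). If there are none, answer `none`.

Internal map: ζ^{3j} for j=0..3 gives (1,0), (−√2/2,√2/2), (0,−1), (√2/2,√2/2).
#1 (0, -1, -1, 3): internal (2.828427, 2.414214); octagon support 3.707107 vs apothem 0.8 → ∉ W
#2 (-1, -1, -1, 0): internal (-0.292893, 0.292893); octagon support 0.414214 vs apothem 0.8 → ∈ W
#3 (-1, 0, -1, 0): internal (-1.000000, 1.000000); octagon support 1.414214 vs apothem 0.8 → ∉ W
#4 (-3, 3, 0, -2): internal (-6.535534, 0.707107); octagon support 6.535534 vs apothem 0.8 → ∉ W

2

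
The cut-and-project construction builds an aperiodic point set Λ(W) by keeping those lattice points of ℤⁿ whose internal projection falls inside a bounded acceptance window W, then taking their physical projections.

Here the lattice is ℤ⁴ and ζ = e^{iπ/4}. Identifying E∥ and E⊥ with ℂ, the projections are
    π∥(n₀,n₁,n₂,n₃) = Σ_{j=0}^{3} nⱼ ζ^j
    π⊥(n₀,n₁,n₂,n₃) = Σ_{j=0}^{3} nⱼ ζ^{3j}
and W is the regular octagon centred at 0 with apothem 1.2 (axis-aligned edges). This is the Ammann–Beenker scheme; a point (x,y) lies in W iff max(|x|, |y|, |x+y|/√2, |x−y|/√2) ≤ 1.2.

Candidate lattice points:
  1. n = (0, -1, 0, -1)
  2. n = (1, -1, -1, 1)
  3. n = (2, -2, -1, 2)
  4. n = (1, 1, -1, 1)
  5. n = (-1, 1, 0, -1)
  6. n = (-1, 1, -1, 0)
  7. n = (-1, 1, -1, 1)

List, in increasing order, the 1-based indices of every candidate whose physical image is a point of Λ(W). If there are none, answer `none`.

none

With ζ = e^{iπ/4} the internal vectors are ζ^0,ζ^3,ζ^6,ζ^9.
#1 (0, -1, 0, -1): internal (0.00000, -1.41421); octagon support 1.41421 vs apothem 1.2 → ∉ W
#2 (1, -1, -1, 1): internal (2.41421, 1.00000); octagon support 2.41421 vs apothem 1.2 → ∉ W
#3 (2, -2, -1, 2): internal (4.82843, 1.00000); octagon support 4.82843 vs apothem 1.2 → ∉ W
#4 (1, 1, -1, 1): internal (1.00000, 2.41421); octagon support 2.41421 vs apothem 1.2 → ∉ W
#5 (-1, 1, 0, -1): internal (-2.41421, 0.00000); octagon support 2.41421 vs apothem 1.2 → ∉ W
#6 (-1, 1, -1, 0): internal (-1.70711, 1.70711); octagon support 2.41421 vs apothem 1.2 → ∉ W
#7 (-1, 1, -1, 1): internal (-1.00000, 2.41421); octagon support 2.41421 vs apothem 1.2 → ∉ W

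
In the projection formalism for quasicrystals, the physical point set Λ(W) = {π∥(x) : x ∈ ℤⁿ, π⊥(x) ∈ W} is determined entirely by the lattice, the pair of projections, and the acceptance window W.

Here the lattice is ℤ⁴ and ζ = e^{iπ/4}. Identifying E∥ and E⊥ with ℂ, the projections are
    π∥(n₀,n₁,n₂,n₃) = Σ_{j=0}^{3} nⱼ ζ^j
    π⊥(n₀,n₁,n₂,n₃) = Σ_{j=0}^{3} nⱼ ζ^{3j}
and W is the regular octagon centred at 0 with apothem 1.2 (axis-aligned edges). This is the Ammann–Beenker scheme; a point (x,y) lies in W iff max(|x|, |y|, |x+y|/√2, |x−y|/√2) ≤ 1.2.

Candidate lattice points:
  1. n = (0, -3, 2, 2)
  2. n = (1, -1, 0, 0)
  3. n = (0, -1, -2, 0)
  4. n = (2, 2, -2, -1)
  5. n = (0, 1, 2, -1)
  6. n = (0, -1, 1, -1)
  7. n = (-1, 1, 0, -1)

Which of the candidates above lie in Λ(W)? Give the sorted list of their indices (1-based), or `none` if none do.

none

With ζ = e^{iπ/4} the internal vectors are ζ^0,ζ^3,ζ^6,ζ^9.
#1 (0, -3, 2, 2): internal (3.535534, -2.707107); octagon support 4.414214 vs apothem 1.2 → ∉ W
#2 (1, -1, 0, 0): internal (1.707107, -0.707107); octagon support 1.707107 vs apothem 1.2 → ∉ W
#3 (0, -1, -2, 0): internal (0.707107, 1.292893); octagon support 1.414214 vs apothem 1.2 → ∉ W
#4 (2, 2, -2, -1): internal (-0.121320, 2.707107); octagon support 2.707107 vs apothem 1.2 → ∉ W
#5 (0, 1, 2, -1): internal (-1.414214, -2.000000); octagon support 2.414214 vs apothem 1.2 → ∉ W
#6 (0, -1, 1, -1): internal (0.000000, -2.414214); octagon support 2.414214 vs apothem 1.2 → ∉ W
#7 (-1, 1, 0, -1): internal (-2.414214, 0.000000); octagon support 2.414214 vs apothem 1.2 → ∉ W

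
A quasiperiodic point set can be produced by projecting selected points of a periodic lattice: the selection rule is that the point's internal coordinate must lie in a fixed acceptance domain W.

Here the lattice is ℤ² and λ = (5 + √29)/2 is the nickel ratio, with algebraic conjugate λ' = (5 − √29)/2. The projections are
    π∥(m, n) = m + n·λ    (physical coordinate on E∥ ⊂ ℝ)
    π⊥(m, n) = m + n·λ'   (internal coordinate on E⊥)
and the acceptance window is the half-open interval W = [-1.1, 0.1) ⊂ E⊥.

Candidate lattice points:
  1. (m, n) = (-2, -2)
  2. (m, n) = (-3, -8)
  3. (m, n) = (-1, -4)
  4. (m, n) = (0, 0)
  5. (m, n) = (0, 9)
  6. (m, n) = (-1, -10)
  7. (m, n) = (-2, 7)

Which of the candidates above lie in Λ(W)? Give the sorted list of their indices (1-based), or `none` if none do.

λ' = (5−√29)/2 ≈ -0.1926.
candidate 1: (m,n)=(-2,-2) → π∥ = -2-2·λ ≈ -12.3852, π⊥ = -2-2·λ' ≈ -1.6148 ∉ [-1.1, 0.1) ⇒ out
candidate 2: (m,n)=(-3,-8) → π∥ = -3-8·λ ≈ -44.5407, π⊥ = -3-8·λ' ≈ -1.4593 ∉ [-1.1, 0.1) ⇒ out
candidate 3: (m,n)=(-1,-4) → π∥ = -1-4·λ ≈ -21.7703, π⊥ = -1-4·λ' ≈ -0.2297 ∈ [-1.1, 0.1) ⇒ IN Λ
candidate 4: (m,n)=(0,0) → π∥ = 0+0·λ ≈ 0.0000, π⊥ = 0+0·λ' ≈ 0.0000 ∈ [-1.1, 0.1) ⇒ IN Λ
candidate 5: (m,n)=(0,9) → π∥ = 0+9·λ ≈ 46.7332, π⊥ = 0+9·λ' ≈ -1.7332 ∉ [-1.1, 0.1) ⇒ out
candidate 6: (m,n)=(-1,-10) → π∥ = -1-10·λ ≈ -52.9258, π⊥ = -1-10·λ' ≈ 0.9258 ∉ [-1.1, 0.1) ⇒ out
candidate 7: (m,n)=(-2,7) → π∥ = -2+7·λ ≈ 34.3481, π⊥ = -2+7·λ' ≈ -3.3481 ∉ [-1.1, 0.1) ⇒ out

3, 4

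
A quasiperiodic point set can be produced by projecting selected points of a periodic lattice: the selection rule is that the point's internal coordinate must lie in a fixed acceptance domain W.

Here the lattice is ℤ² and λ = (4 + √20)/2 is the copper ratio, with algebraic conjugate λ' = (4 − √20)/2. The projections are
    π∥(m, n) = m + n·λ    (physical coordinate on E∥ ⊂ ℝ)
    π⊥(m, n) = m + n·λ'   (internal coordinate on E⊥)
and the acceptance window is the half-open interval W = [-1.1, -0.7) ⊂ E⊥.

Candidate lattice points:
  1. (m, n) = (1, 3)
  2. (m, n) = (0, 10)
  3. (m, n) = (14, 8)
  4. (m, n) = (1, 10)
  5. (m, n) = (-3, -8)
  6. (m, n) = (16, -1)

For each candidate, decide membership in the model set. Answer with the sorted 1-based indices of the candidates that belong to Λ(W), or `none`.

none

Compute λ' = (4−√20)/2 = -0.236068, so π⊥(m,n) = m -0.236068·n.
candidate 1: (m,n)=(1,3) → π∥ = 1+3·λ ≈ 13.708204, π⊥ = 1+3·λ' ≈ 0.291796 ∉ [-1.1, -0.7) ⇒ out
candidate 2: (m,n)=(0,10) → π∥ = 0+10·λ ≈ 42.360680, π⊥ = 0+10·λ' ≈ -2.360680 ∉ [-1.1, -0.7) ⇒ out
candidate 3: (m,n)=(14,8) → π∥ = 14+8·λ ≈ 47.888544, π⊥ = 14+8·λ' ≈ 12.111456 ∉ [-1.1, -0.7) ⇒ out
candidate 4: (m,n)=(1,10) → π∥ = 1+10·λ ≈ 43.360680, π⊥ = 1+10·λ' ≈ -1.360680 ∉ [-1.1, -0.7) ⇒ out
candidate 5: (m,n)=(-3,-8) → π∥ = -3-8·λ ≈ -36.888544, π⊥ = -3-8·λ' ≈ -1.111456 ∉ [-1.1, -0.7) ⇒ out
candidate 6: (m,n)=(16,-1) → π∥ = 16-1·λ ≈ 11.763932, π⊥ = 16-1·λ' ≈ 16.236068 ∉ [-1.1, -0.7) ⇒ out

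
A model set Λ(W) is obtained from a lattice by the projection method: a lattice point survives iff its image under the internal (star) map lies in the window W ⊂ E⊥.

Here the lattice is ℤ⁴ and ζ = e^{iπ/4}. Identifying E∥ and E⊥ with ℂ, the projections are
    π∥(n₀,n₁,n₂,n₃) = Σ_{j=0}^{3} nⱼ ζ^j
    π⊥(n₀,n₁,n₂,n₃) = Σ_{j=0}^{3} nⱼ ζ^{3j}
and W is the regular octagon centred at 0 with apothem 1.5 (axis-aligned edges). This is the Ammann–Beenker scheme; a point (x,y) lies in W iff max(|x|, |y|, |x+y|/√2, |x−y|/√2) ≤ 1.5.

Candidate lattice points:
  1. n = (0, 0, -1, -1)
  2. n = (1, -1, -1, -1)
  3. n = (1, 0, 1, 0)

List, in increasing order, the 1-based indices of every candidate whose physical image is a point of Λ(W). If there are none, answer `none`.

1, 2, 3

π⊥(n) = n₀ + n₁ζ³ + n₂ζ⁶ + n₃ζ⁹ where ζ = e^{iπ/4}.
candidate 1: n = (0, 0, -1, -1) → π⊥ ≈ (-0.70711, +0.29289); max(|x|,|y|,|x±y|/√2) = 0.70711 ≤ 1.5 ⇒ ∈ W
candidate 2: n = (1, -1, -1, -1) → π⊥ ≈ (+1.00000, -0.41421); max(|x|,|y|,|x±y|/√2) = 1.00000 ≤ 1.5 ⇒ ∈ W
candidate 3: n = (1, 0, 1, 0) → π⊥ ≈ (+1.00000, -1.00000); max(|x|,|y|,|x±y|/√2) = 1.41421 ≤ 1.5 ⇒ ∈ W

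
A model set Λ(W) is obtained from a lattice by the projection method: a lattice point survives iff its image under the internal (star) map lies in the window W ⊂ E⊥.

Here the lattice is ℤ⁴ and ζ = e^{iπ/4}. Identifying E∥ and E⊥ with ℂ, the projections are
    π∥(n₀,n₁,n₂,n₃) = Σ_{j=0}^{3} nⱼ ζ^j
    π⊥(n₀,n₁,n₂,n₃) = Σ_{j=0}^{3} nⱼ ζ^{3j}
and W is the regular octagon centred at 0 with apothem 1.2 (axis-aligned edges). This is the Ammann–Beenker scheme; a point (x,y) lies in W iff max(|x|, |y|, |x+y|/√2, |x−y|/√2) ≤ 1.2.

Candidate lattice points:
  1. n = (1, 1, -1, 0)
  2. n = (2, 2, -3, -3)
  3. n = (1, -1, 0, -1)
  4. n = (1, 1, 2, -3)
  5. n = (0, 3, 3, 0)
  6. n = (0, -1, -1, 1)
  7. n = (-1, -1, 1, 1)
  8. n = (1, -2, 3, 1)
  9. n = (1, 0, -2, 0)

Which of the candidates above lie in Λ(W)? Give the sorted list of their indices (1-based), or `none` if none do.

π⊥(n) = n₀ + n₁ζ³ + n₂ζ⁶ + n₃ζ⁹ where ζ = e^{iπ/4}.
candidate 1: n = (1, 1, -1, 0) → π⊥ ≈ (+0.2929, +1.7071); max(|x|,|y|,|x±y|/√2) = 1.7071 > 1.2 ⇒ ∉ W
candidate 2: n = (2, 2, -3, -3) → π⊥ ≈ (-1.5355, +2.2929); max(|x|,|y|,|x±y|/√2) = 2.7071 > 1.2 ⇒ ∉ W
candidate 3: n = (1, -1, 0, -1) → π⊥ ≈ (+1.0000, -1.4142); max(|x|,|y|,|x±y|/√2) = 1.7071 > 1.2 ⇒ ∉ W
candidate 4: n = (1, 1, 2, -3) → π⊥ ≈ (-1.8284, -3.4142); max(|x|,|y|,|x±y|/√2) = 3.7071 > 1.2 ⇒ ∉ W
candidate 5: n = (0, 3, 3, 0) → π⊥ ≈ (-2.1213, -0.8787); max(|x|,|y|,|x±y|/√2) = 2.1213 > 1.2 ⇒ ∉ W
candidate 6: n = (0, -1, -1, 1) → π⊥ ≈ (+1.4142, +1.0000); max(|x|,|y|,|x±y|/√2) = 1.7071 > 1.2 ⇒ ∉ W
candidate 7: n = (-1, -1, 1, 1) → π⊥ ≈ (+0.4142, -1.0000); max(|x|,|y|,|x±y|/√2) = 1.0000 ≤ 1.2 ⇒ ∈ W
candidate 8: n = (1, -2, 3, 1) → π⊥ ≈ (+3.1213, -3.7071); max(|x|,|y|,|x±y|/√2) = 4.8284 > 1.2 ⇒ ∉ W
candidate 9: n = (1, 0, -2, 0) → π⊥ ≈ (+1.0000, +2.0000); max(|x|,|y|,|x±y|/√2) = 2.1213 > 1.2 ⇒ ∉ W

7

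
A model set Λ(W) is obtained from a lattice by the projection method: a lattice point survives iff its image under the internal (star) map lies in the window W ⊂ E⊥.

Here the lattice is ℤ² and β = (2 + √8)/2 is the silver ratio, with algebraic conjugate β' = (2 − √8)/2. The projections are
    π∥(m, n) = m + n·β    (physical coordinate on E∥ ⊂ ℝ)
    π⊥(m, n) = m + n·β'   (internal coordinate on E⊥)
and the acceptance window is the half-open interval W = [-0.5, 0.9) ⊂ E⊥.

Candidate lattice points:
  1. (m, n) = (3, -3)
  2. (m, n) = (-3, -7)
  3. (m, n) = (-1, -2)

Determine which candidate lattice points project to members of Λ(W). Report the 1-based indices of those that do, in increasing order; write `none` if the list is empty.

2, 3

β' = (2−√8)/2 ≈ -0.4142.
[1] lift (3,-3): star map gives 4.2426; window check -0.5 ≤ 4.2426 < 0.9 is false → out
[2] lift (-3,-7): star map gives -0.1005; window check -0.5 ≤ -0.1005 < 0.9 is true → IN Λ
[3] lift (-1,-2): star map gives -0.1716; window check -0.5 ≤ -0.1716 < 0.9 is true → IN Λ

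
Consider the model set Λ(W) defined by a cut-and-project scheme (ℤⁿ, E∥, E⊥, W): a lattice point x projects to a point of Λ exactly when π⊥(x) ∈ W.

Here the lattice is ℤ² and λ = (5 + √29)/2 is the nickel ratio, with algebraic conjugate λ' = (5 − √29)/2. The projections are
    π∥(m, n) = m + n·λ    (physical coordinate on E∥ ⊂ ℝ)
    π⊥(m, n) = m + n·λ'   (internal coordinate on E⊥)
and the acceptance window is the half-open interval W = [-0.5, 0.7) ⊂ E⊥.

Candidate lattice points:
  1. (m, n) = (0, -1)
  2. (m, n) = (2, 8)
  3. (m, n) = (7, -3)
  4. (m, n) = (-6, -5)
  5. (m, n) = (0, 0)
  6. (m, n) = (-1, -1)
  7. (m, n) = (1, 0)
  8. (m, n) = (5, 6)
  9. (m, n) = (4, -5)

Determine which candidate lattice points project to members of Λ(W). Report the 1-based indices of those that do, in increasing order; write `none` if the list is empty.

Numerically λ ≈ 5.192582 and λ' = −1/λ ≈ -0.192582.
#1 (0,-1): internal coord 0 + (-1)·λ' = +0.192582; +0.192582 ∈ [-0.5, 0.7) → IN Λ
#2 (2,8): internal coord 2 + (8)·λ' = +0.459341; +0.459341 ∈ [-0.5, 0.7) → IN Λ
#3 (7,-3): internal coord 7 + (-3)·λ' = +7.577747; +7.577747 ∉ [-0.5, 0.7) → out
#4 (-6,-5): internal coord -6 + (-5)·λ' = -5.037088; -5.037088 ∉ [-0.5, 0.7) → out
#5 (0,0): internal coord 0 + (0)·λ' = +0.000000; +0.000000 ∈ [-0.5, 0.7) → IN Λ
#6 (-1,-1): internal coord -1 + (-1)·λ' = -0.807418; -0.807418 ∉ [-0.5, 0.7) → out
#7 (1,0): internal coord 1 + (0)·λ' = +1.000000; +1.000000 ∉ [-0.5, 0.7) → out
#8 (5,6): internal coord 5 + (6)·λ' = +3.844506; +3.844506 ∉ [-0.5, 0.7) → out
#9 (4,-5): internal coord 4 + (-5)·λ' = +4.962912; +4.962912 ∉ [-0.5, 0.7) → out

1, 2, 5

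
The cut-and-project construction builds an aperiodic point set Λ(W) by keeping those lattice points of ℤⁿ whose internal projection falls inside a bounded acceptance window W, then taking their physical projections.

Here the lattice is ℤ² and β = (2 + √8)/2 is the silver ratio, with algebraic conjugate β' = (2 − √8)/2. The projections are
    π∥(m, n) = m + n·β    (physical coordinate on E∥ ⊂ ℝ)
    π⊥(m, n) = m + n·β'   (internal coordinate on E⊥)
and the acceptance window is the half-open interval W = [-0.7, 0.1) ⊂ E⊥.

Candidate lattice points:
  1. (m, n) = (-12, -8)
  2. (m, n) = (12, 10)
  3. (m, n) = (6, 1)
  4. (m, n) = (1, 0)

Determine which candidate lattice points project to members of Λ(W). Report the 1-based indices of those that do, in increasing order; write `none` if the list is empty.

none

Compute β' = (2−√8)/2 = -0.414214, so π⊥(m,n) = m -0.414214·n.
#1 (-12,-8): internal coord -12 + (-8)·β' = -8.686292; -8.686292 ∉ [-0.7, 0.1) → out
#2 (12,10): internal coord 12 + (10)·β' = +7.857864; +7.857864 ∉ [-0.7, 0.1) → out
#3 (6,1): internal coord 6 + (1)·β' = +5.585786; +5.585786 ∉ [-0.7, 0.1) → out
#4 (1,0): internal coord 1 + (0)·β' = +1.000000; +1.000000 ∉ [-0.7, 0.1) → out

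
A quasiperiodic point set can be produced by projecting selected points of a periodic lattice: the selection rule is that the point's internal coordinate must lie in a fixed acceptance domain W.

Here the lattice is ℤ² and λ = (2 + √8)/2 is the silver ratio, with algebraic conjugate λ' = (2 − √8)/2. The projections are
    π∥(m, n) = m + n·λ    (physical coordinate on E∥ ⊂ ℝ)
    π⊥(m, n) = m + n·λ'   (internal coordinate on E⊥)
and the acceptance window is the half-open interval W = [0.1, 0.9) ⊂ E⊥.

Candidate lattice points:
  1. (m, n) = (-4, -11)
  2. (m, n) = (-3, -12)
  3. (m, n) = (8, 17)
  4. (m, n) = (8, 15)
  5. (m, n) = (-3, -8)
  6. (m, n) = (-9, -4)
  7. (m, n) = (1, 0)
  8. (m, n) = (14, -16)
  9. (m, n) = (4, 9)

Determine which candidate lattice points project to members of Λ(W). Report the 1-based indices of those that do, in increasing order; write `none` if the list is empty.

1, 5, 9

λ' = (2−√8)/2 ≈ -0.4142.
#1 (-4,-11): internal coord -4 + (-11)·λ' = +0.5563; +0.5563 ∈ [0.1, 0.9) → IN Λ
#2 (-3,-12): internal coord -3 + (-12)·λ' = +1.9706; +1.9706 ∉ [0.1, 0.9) → out
#3 (8,17): internal coord 8 + (17)·λ' = +0.9584; +0.9584 ∉ [0.1, 0.9) → out
#4 (8,15): internal coord 8 + (15)·λ' = +1.7868; +1.7868 ∉ [0.1, 0.9) → out
#5 (-3,-8): internal coord -3 + (-8)·λ' = +0.3137; +0.3137 ∈ [0.1, 0.9) → IN Λ
#6 (-9,-4): internal coord -9 + (-4)·λ' = -7.3431; -7.3431 ∉ [0.1, 0.9) → out
#7 (1,0): internal coord 1 + (0)·λ' = +1.0000; +1.0000 ∉ [0.1, 0.9) → out
#8 (14,-16): internal coord 14 + (-16)·λ' = +20.6274; +20.6274 ∉ [0.1, 0.9) → out
#9 (4,9): internal coord 4 + (9)·λ' = +0.2721; +0.2721 ∈ [0.1, 0.9) → IN Λ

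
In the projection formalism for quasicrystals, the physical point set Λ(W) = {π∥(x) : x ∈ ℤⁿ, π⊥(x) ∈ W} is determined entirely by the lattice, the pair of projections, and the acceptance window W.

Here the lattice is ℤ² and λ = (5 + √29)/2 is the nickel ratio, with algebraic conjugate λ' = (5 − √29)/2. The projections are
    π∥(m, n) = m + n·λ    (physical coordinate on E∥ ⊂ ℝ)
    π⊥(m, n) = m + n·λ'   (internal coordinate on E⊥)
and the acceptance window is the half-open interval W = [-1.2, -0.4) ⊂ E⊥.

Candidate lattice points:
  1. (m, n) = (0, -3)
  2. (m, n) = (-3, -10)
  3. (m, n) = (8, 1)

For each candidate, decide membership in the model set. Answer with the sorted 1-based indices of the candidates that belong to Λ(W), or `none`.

2

λ' = (5−√29)/2 ≈ -0.19258.
candidate 1: (m,n)=(0,-3) → π∥ = 0-3·λ ≈ -15.57775, π⊥ = 0-3·λ' ≈ 0.57775 ∉ [-1.2, -0.4) ⇒ out
candidate 2: (m,n)=(-3,-10) → π∥ = -3-10·λ ≈ -54.92582, π⊥ = -3-10·λ' ≈ -1.07418 ∈ [-1.2, -0.4) ⇒ IN Λ
candidate 3: (m,n)=(8,1) → π∥ = 8+1·λ ≈ 13.19258, π⊥ = 8+1·λ' ≈ 7.80742 ∉ [-1.2, -0.4) ⇒ out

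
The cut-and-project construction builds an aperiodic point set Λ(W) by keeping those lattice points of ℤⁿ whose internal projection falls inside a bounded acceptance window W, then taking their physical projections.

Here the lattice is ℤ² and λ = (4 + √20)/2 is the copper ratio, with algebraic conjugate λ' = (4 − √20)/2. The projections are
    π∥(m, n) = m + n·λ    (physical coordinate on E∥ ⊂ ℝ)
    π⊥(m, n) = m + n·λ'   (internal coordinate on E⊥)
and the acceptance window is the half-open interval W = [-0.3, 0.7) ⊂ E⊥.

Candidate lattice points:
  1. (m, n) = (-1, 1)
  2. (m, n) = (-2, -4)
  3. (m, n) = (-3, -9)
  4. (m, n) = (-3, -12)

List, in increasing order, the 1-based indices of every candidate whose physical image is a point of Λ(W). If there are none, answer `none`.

Compute λ' = (4−√20)/2 = -0.2361, so π⊥(m,n) = m -0.2361·n.
#1 (-1,1): internal coord -1 + (1)·λ' = -1.2361; -1.2361 ∉ [-0.3, 0.7) → out
#2 (-2,-4): internal coord -2 + (-4)·λ' = -1.0557; -1.0557 ∉ [-0.3, 0.7) → out
#3 (-3,-9): internal coord -3 + (-9)·λ' = -0.8754; -0.8754 ∉ [-0.3, 0.7) → out
#4 (-3,-12): internal coord -3 + (-12)·λ' = -0.1672; -0.1672 ∈ [-0.3, 0.7) → IN Λ

4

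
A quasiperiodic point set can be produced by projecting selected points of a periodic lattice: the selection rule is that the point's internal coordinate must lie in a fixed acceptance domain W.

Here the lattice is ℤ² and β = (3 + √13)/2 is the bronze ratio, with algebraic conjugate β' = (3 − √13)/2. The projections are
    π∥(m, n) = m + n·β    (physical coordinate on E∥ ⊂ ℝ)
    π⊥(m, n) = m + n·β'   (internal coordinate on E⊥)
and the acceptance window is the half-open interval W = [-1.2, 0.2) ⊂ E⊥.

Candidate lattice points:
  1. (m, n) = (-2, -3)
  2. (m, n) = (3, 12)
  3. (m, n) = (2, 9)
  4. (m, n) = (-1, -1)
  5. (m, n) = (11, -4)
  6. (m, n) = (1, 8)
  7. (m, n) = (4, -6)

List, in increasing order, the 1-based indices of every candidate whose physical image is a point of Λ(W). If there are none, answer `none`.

β' = (3−√13)/2 ≈ -0.302776.
candidate 1: (m,n)=(-2,-3) → π∥ = -2-3·β ≈ -11.908327, π⊥ = -2-3·β' ≈ -1.091673 ∈ [-1.2, 0.2) ⇒ IN Λ
candidate 2: (m,n)=(3,12) → π∥ = 3+12·β ≈ 42.633308, π⊥ = 3+12·β' ≈ -0.633308 ∈ [-1.2, 0.2) ⇒ IN Λ
candidate 3: (m,n)=(2,9) → π∥ = 2+9·β ≈ 31.724981, π⊥ = 2+9·β' ≈ -0.724981 ∈ [-1.2, 0.2) ⇒ IN Λ
candidate 4: (m,n)=(-1,-1) → π∥ = -1-1·β ≈ -4.302776, π⊥ = -1-1·β' ≈ -0.697224 ∈ [-1.2, 0.2) ⇒ IN Λ
candidate 5: (m,n)=(11,-4) → π∥ = 11-4·β ≈ -2.211103, π⊥ = 11-4·β' ≈ 12.211103 ∉ [-1.2, 0.2) ⇒ out
candidate 6: (m,n)=(1,8) → π∥ = 1+8·β ≈ 27.422205, π⊥ = 1+8·β' ≈ -1.422205 ∉ [-1.2, 0.2) ⇒ out
candidate 7: (m,n)=(4,-6) → π∥ = 4-6·β ≈ -15.816654, π⊥ = 4-6·β' ≈ 5.816654 ∉ [-1.2, 0.2) ⇒ out

1, 2, 3, 4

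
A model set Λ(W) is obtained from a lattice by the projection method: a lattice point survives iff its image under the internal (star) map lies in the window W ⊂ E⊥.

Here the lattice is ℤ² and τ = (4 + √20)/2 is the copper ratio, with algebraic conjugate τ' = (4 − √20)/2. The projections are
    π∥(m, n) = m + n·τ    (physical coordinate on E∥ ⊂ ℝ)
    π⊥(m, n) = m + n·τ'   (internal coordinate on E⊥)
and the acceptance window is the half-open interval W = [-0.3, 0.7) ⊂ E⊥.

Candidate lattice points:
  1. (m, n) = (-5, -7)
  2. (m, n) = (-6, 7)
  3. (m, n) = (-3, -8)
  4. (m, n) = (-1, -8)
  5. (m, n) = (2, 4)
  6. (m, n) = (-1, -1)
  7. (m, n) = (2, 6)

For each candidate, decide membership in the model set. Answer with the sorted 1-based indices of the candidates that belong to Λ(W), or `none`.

Numerically τ ≈ 4.2361 and τ' = −1/τ ≈ -0.2361.
[1] lift (-5,-7): star map gives -3.3475; window check -0.3 ≤ -3.3475 < 0.7 is false → out
[2] lift (-6,7): star map gives -7.6525; window check -0.3 ≤ -7.6525 < 0.7 is false → out
[3] lift (-3,-8): star map gives -1.1115; window check -0.3 ≤ -1.1115 < 0.7 is false → out
[4] lift (-1,-8): star map gives 0.8885; window check -0.3 ≤ 0.8885 < 0.7 is false → out
[5] lift (2,4): star map gives 1.0557; window check -0.3 ≤ 1.0557 < 0.7 is false → out
[6] lift (-1,-1): star map gives -0.7639; window check -0.3 ≤ -0.7639 < 0.7 is false → out
[7] lift (2,6): star map gives 0.5836; window check -0.3 ≤ 0.5836 < 0.7 is true → IN Λ

7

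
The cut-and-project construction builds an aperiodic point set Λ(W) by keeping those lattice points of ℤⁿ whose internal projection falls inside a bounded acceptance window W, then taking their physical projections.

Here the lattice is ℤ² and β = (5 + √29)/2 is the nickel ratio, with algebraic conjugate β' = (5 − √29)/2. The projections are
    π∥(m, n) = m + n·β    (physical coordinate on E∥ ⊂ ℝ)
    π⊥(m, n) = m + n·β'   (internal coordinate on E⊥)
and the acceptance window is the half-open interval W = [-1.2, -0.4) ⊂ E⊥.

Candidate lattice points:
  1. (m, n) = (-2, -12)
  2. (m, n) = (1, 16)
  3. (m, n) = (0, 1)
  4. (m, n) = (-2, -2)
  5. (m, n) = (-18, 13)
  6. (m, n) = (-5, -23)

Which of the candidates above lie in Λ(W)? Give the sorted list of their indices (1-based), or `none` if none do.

6

Compute β' = (5−√29)/2 = -0.19258, so π⊥(m,n) = m -0.19258·n.
[1] lift (-2,-12): star map gives 0.31099; window check -1.2 ≤ 0.31099 < -0.4 is false → out
[2] lift (1,16): star map gives -2.08132; window check -1.2 ≤ -2.08132 < -0.4 is false → out
[3] lift (0,1): star map gives -0.19258; window check -1.2 ≤ -0.19258 < -0.4 is false → out
[4] lift (-2,-2): star map gives -1.61484; window check -1.2 ≤ -1.61484 < -0.4 is false → out
[5] lift (-18,13): star map gives -20.50357; window check -1.2 ≤ -20.50357 < -0.4 is false → out
[6] lift (-5,-23): star map gives -0.57060; window check -1.2 ≤ -0.57060 < -0.4 is true → IN Λ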